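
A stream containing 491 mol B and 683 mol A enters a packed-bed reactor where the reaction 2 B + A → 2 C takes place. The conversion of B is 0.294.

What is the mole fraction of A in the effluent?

0.554

B reacted = 0.294 × 491 = 144.4 mol; ν_B = −2, so ξ = 144.4/2 = 72.18 mol.
Outlet amounts (n = n₀ + ν ξ):
  B: 491 − 2(72.18) = 346.6
  A: 683 − 1(72.18) = 610.8
  C: 0 + 2(72.18) = 144.4
Total out = 1102 mol; y_A = 610.8 / 1102 = 0.5544.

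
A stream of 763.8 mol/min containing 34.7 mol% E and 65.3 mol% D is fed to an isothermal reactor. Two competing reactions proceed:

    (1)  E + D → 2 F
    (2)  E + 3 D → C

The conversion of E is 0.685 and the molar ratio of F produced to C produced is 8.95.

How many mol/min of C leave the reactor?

Conversion of E: E consumed = 0.685 × 265 = 181.6 mol/min = 1ξ₁ + 1ξ₂.
Selectivity: 2ξ₁ / (1ξ₂) = 8.95 → ξ₁ = 4.475 ξ₂.
Substitute: (1·4.475 + 1) ξ₂ = 181.6 → ξ₂ = 33.16 mol/min, ξ₁ = 148.4 mol/min.
Outlet amounts (n = n₀ + Σ ν·ξ):
  E: 265 − 1(148.4) − 1(33.16) = 83.49
  D: 498.8 − 1(148.4) − 3(33.16) = 250.9
  F: 0 + 2(148.4) = 296.8
  C: 0 + 1(33.16) = 33.16

33.2 mol/min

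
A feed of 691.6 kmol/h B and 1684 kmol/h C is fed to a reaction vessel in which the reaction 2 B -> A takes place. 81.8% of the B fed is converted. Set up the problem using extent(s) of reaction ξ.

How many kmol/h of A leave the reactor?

B reacted = 0.818 × 691.6 = 565.7 kmol/h; ν_B = −2, so ξ = 565.7/2 = 282.9 kmol/h.
Outlet amounts (n = n₀ + ν ξ):
  B: 691.6 − 2(282.9) = 125.9
  A: 0 + 1(282.9) = 282.9
  C: 1684 (inert)

283 kmol/h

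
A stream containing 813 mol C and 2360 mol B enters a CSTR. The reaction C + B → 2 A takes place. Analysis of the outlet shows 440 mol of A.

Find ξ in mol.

For A: n = n₀ + 2ξ → 440 = 0 + 2ξ, giving ξ = 220 mol.
Outlet amounts (n = n₀ + ν ξ):
  C: 813 − 1(220) = 593
  B: 2360 − 1(220) = 2140
  A: 0 + 2(220) = 440

ξ = 220 mol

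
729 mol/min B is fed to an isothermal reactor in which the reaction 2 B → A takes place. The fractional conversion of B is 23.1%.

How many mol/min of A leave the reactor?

84.2 mol/min

B reacted = 0.231 × 729 = 168.4 mol/min; ν_B = −2, so ξ = 168.4/2 = 84.2 mol/min.
Outlet amounts (n = n₀ + ν ξ):
  B: 729 − 2(84.2) = 560.6
  A: 0 + 1(84.2) = 84.2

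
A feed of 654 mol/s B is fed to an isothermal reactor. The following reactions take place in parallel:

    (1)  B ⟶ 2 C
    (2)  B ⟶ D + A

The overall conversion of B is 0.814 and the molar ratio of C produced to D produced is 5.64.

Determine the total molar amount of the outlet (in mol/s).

Conversion of B: B consumed = 0.814 × 654 = 532.4 mol/s = 1ξ₁ + 1ξ₂.
Selectivity: 2ξ₁ / (1ξ₂) = 5.64 → ξ₁ = 2.82 ξ₂.
Substitute: (1·2.82 + 1) ξ₂ = 532.4 → ξ₂ = 139.4 mol/s, ξ₁ = 393 mol/s.
Outlet amounts (n = n₀ + Σ ν·ξ):
  B: 654 − 1(393) − 1(139.4) = 121.6
  C: 0 + 2(393) = 786
  D: 0 + 1(139.4) = 139.4
  A: 0 + 1(139.4) = 139.4
Total out = 121.6 + 786 + 139.4 + 139.4 = 1186 mol/s.

1190 mol/s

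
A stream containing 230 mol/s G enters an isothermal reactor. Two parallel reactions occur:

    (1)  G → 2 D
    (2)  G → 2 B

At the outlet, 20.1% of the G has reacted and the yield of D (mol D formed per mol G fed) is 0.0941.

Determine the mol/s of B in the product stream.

70.8 mol/s

Yield of D: 2ξ₁ / 230 = 0.0941 → ξ₁ = 10.82 mol/s.
Conversion of G: 1ξ₁ + 1ξ₂ = 0.201 × 230 = 46.23 → ξ₂ = 35.41 mol/s.
Outlet amounts (n = n₀ + Σ ν·ξ):
  G: 230 − 1(10.82) − 1(35.41) = 183.8
  D: 0 + 2(10.82) = 21.64
  B: 0 + 2(35.41) = 70.82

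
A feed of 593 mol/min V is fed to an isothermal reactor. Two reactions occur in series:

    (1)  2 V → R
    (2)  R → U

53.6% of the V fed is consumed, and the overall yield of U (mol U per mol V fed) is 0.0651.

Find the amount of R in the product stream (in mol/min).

120 mol/min

Conversion of V: V consumed = 2ξ₁ = 0.536 × 593 → ξ₁ = 158.9 mol/min.
Yield of U: 1ξ₂ / 593 = 0.0651 → ξ₂ = 38.6 mol/min.
Outlet amounts (n = n₀ + Σ ν·ξ):
  V: 593 − 2(158.9) = 275.2
  R: 0 + 1(158.9) − 1(38.6) = 120.3
  U: 0 + 1(38.6) = 38.6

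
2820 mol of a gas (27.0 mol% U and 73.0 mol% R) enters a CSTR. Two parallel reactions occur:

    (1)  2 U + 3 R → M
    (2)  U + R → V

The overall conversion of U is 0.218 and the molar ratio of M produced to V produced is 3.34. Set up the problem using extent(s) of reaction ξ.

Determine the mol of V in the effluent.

Conversion of U: U consumed = 0.218 × 761.4 = 166 mol = 2ξ₁ + 1ξ₂.
Selectivity: 1ξ₁ / (1ξ₂) = 3.34 → ξ₁ = 3.34 ξ₂.
Substitute: (2·3.34 + 1) ξ₂ = 166 → ξ₂ = 21.61 mol, ξ₁ = 72.19 mol.
Outlet amounts (n = n₀ + Σ ν·ξ):
  U: 761.4 − 2(72.19) − 1(21.61) = 595.4
  R: 2059 − 3(72.19) − 1(21.61) = 1820
  M: 0 + 1(72.19) = 72.19
  V: 0 + 1(21.61) = 21.61

21.6 mol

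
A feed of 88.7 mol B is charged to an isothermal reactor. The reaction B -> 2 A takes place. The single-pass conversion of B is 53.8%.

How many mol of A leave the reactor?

B reacted = 0.538 × 88.7 = 47.72 mol; ν_B = −1, so ξ = 47.72/1 = 47.72 mol.
Outlet amounts (n = n₀ + ν ξ):
  B: 88.7 − 1(47.72) = 40.98
  A: 0 + 2(47.72) = 95.44

95.4 mol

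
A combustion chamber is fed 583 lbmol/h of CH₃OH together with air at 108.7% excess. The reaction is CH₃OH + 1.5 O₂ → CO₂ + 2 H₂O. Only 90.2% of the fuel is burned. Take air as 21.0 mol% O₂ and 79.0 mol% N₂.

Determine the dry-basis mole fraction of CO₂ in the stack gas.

0.062

Stoichiometric O₂ = 1.5 × 583 = 874.5 lbmol/h; O₂ fed = 874.5 × 2.087 = 1825 lbmol/h.
N₂ fed = 1825 × 79/21 = 6866 lbmol/h.
Fuel reacted = 0.902 × 583 → ξ = 525.9 lbmol/h.
Outlet (n = n₀ + ν ξ):
  CH₃OH: 583 − 1(525.9) = 57.13
  O₂: 1825 − 1.5(525.9) = 1036
  N₂: 6866 (inert)
  CO₂: 0 + 1(525.9) = 525.9
  H₂O: 0 + 2(525.9) = 1052
Dry total = 8485 lbmol/h; y_CO₂ (dry) = 525.9 / 8485 = 0.06198.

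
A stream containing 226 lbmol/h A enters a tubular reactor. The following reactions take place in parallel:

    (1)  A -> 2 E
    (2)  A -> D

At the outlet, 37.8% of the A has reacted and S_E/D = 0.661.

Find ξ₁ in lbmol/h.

ξ₁ = 21.2 lbmol/h

Conversion of A: A consumed = 0.378 × 226 = 85.43 lbmol/h = 1ξ₁ + 1ξ₂.
Selectivity: 2ξ₁ / (1ξ₂) = 0.661 → ξ₁ = 0.3305 ξ₂.
Substitute: (1·0.3305 + 1) ξ₂ = 85.43 → ξ₂ = 64.21 lbmol/h, ξ₁ = 21.22 lbmol/h.
Outlet amounts (n = n₀ + Σ ν·ξ):
  A: 226 − 1(21.22) − 1(64.21) = 140.6
  E: 0 + 2(21.22) = 42.44
  D: 0 + 1(64.21) = 64.21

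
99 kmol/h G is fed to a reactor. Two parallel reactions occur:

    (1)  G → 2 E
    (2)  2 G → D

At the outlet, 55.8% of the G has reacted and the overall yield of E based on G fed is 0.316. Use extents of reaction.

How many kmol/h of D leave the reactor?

19.8 kmol/h

Yield of E: 2ξ₁ / 99 = 0.316 → ξ₁ = 15.64 kmol/h.
Conversion of G: 1ξ₁ + 2ξ₂ = 0.558 × 99 = 55.24 → ξ₂ = 19.8 kmol/h.
Outlet amounts (n = n₀ + Σ ν·ξ):
  G: 99 − 1(15.64) − 2(19.8) = 43.76
  E: 0 + 2(15.64) = 31.28
  D: 0 + 1(19.8) = 19.8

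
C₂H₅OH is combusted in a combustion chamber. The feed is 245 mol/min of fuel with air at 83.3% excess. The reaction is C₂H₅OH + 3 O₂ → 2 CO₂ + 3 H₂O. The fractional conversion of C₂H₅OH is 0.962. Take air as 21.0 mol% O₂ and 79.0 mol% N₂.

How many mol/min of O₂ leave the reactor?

Stoichiometric O₂ = 3 × 245 = 735 mol/min; O₂ fed = 735 × 1.833 = 1347 mol/min.
N₂ fed = 1347 × 79/21 = 5068 mol/min.
Fuel reacted = 0.962 × 245 → ξ = 235.7 mol/min.
Outlet (n = n₀ + ν ξ):
  C₂H₅OH: 245 − 1(235.7) = 9.31
  O₂: 1347 − 3(235.7) = 640.2
  N₂: 5068 (inert)
  CO₂: 0 + 2(235.7) = 471.4
  H₂O: 0 + 3(235.7) = 707.1

640 mol/min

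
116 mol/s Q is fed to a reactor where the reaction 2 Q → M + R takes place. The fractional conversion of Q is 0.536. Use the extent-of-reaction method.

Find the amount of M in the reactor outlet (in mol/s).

Q reacted = 0.536 × 116 = 62.18 mol/s; ν_Q = −2, so ξ = 62.18/2 = 31.09 mol/s.
Outlet amounts (n = n₀ + ν ξ):
  Q: 116 − 2(31.09) = 53.82
  M: 0 + 1(31.09) = 31.09
  R: 0 + 1(31.09) = 31.09

31.1 mol/s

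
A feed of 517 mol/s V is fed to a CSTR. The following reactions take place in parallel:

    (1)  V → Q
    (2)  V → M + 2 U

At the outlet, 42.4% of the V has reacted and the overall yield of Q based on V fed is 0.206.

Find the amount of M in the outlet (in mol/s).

113 mol/s

Yield of Q: 1ξ₁ / 517 = 0.206 → ξ₁ = 106.5 mol/s.
Conversion of V: 1ξ₁ + 1ξ₂ = 0.424 × 517 = 219.2 → ξ₂ = 112.7 mol/s.
Outlet amounts (n = n₀ + Σ ν·ξ):
  V: 517 − 1(106.5) − 1(112.7) = 297.8
  Q: 0 + 1(106.5) = 106.5
  M: 0 + 1(112.7) = 112.7
  U: 0 + 2(112.7) = 225.4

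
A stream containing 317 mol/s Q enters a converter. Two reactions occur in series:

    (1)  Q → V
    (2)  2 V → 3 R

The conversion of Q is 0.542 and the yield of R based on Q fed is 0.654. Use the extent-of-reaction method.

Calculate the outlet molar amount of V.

Conversion of Q: Q consumed = 1ξ₁ = 0.542 × 317 → ξ₁ = 171.8 mol/s.
Yield of R: 3ξ₂ / 317 = 0.654 → ξ₂ = 69.11 mol/s.
Outlet amounts (n = n₀ + Σ ν·ξ):
  Q: 317 − 1(171.8) = 145.2
  V: 0 + 1(171.8) − 2(69.11) = 33.6
  R: 0 + 3(69.11) = 207.3

33.6 mol/s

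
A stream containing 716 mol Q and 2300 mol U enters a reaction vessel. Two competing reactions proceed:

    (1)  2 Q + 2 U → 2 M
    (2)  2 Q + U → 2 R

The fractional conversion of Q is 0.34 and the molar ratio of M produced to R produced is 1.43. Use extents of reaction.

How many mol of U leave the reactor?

2110 mol

Conversion of Q: Q consumed = 0.34 × 716 = 243.4 mol = 2ξ₁ + 2ξ₂.
Selectivity: 2ξ₁ / (2ξ₂) = 1.43 → ξ₁ = 1.43 ξ₂.
Substitute: (2·1.43 + 2) ξ₂ = 243.4 → ξ₂ = 50.09 mol, ξ₁ = 71.63 mol.
Outlet amounts (n = n₀ + Σ ν·ξ):
  Q: 716 − 2(71.63) − 2(50.09) = 472.6
  U: 2300 − 2(71.63) − 1(50.09) = 2107
  M: 0 + 2(71.63) = 143.3
  R: 0 + 2(50.09) = 100.2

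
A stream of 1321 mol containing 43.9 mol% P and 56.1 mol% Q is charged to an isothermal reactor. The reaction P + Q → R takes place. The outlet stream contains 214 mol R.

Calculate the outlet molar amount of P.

366 mol

For R: n = n₀ + 1ξ → 214 = 0 + 1ξ, giving ξ = 214 mol.
Outlet amounts (n = n₀ + ν ξ):
  P: 579.9 − 1(214) = 365.9
  Q: 741.1 − 1(214) = 527.1
  R: 0 + 1(214) = 214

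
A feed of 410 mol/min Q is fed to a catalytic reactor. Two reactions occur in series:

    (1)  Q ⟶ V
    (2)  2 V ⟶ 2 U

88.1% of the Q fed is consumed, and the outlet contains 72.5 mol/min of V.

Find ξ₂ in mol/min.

ξ₂ = 144 mol/min

Conversion of Q: Q consumed = 1ξ₁ = 0.881 × 410 → ξ₁ = 361.2 mol/min.
V balance: n_V = 0 + 1ξ₁ − 2ξ₂ = 72.5 → ξ₂ = (1·361.2 − 72.5)/2 = 144.4 mol/min.
Outlet amounts (n = n₀ + Σ ν·ξ):
  Q: 410 − 1(361.2) = 48.79
  V: 0 + 1(361.2) − 2(144.4) = 72.5
  U: 0 + 2(144.4) = 288.7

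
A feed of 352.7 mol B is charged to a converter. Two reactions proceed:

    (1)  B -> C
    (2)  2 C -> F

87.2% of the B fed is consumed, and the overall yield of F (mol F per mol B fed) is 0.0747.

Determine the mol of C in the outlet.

255 mol

Conversion of B: B consumed = 1ξ₁ = 0.872 × 352.7 → ξ₁ = 307.6 mol.
Yield of F: 1ξ₂ / 352.7 = 0.0747 → ξ₂ = 26.35 mol.
Outlet amounts (n = n₀ + Σ ν·ξ):
  B: 352.7 − 1(307.6) = 45.15
  C: 0 + 1(307.6) − 2(26.35) = 254.9
  F: 0 + 1(26.35) = 26.35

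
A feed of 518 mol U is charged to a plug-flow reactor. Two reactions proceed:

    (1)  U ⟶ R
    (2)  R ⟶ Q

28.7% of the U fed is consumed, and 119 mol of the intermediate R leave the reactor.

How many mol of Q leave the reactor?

29.7 mol

Conversion of U: U consumed = 1ξ₁ = 0.287 × 518 → ξ₁ = 148.7 mol.
R balance: n_R = 0 + 1ξ₁ − 1ξ₂ = 119 → ξ₂ = (1·148.7 − 119)/1 = 29.67 mol.
Outlet amounts (n = n₀ + Σ ν·ξ):
  U: 518 − 1(148.7) = 369.3
  R: 0 + 1(148.7) − 1(29.67) = 119
  Q: 0 + 1(29.67) = 29.67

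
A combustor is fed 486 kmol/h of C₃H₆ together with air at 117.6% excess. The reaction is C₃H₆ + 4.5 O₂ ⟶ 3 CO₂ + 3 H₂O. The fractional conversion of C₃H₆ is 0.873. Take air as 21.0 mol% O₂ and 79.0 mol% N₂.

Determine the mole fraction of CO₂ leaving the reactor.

0.0545

Stoichiometric O₂ = 4.5 × 486 = 2187 kmol/h; O₂ fed = 2187 × 2.176 = 4759 kmol/h.
N₂ fed = 4759 × 79/21 = 17900 kmol/h.
Fuel reacted = 0.873 × 486 → ξ = 424.3 kmol/h.
Outlet (n = n₀ + ν ξ):
  C₃H₆: 486 − 1(424.3) = 61.72
  O₂: 4759 − 4.5(424.3) = 2850
  N₂: 17900 (inert)
  CO₂: 0 + 3(424.3) = 1273
  H₂O: 0 + 3(424.3) = 1273
Total out = 23360 kmol/h; y_CO₂ = 1273 / 23360 = 0.05449.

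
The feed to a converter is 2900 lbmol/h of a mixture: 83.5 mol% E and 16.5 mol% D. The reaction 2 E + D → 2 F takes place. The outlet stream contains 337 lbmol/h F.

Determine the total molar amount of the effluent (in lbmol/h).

For F: n = n₀ + 2ξ → 337 = 0 + 2ξ, giving ξ = 168.5 lbmol/h.
Outlet amounts (n = n₀ + ν ξ):
  E: 2422 − 2(168.5) = 2084
  D: 478.5 − 1(168.5) = 310
  F: 0 + 2(168.5) = 337
Total out = 2084 + 310 + 337 = 2732 lbmol/h.

2730 lbmol/h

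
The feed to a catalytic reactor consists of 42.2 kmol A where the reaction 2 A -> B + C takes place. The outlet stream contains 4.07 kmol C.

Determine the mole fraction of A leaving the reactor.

For C: n = n₀ + 1ξ → 4.07 = 0 + 1ξ, giving ξ = 4.07 kmol.
Outlet amounts (n = n₀ + ν ξ):
  A: 42.2 − 2(4.07) = 34.06
  B: 0 + 1(4.07) = 4.07
  C: 0 + 1(4.07) = 4.07
Total out = 42.2 kmol; y_A = 34.06 / 42.2 = 0.8071.

0.807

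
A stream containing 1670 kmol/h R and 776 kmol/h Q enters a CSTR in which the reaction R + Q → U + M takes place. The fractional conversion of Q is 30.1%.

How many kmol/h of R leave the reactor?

1440 kmol/h

Q reacted = 0.301 × 776 = 233.6 kmol/h; ν_Q = −1, so ξ = 233.6/1 = 233.6 kmol/h.
Outlet amounts (n = n₀ + ν ξ):
  R: 1670 − 1(233.6) = 1436
  Q: 776 − 1(233.6) = 542.4
  U: 0 + 1(233.6) = 233.6
  M: 0 + 1(233.6) = 233.6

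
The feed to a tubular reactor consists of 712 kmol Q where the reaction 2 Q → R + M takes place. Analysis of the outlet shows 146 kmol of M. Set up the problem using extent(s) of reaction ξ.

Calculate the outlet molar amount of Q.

For M: n = n₀ + 1ξ → 146 = 0 + 1ξ, giving ξ = 146 kmol.
Outlet amounts (n = n₀ + ν ξ):
  Q: 712 − 2(146) = 420
  R: 0 + 1(146) = 146
  M: 0 + 1(146) = 146

420 kmol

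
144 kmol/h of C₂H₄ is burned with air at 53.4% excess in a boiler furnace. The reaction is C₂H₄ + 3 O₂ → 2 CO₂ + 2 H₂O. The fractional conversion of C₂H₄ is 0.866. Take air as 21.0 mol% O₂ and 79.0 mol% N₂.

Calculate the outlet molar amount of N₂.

Stoichiometric O₂ = 3 × 144 = 432 kmol/h; O₂ fed = 432 × 1.534 = 662.7 kmol/h.
N₂ fed = 662.7 × 79/21 = 2493 kmol/h.
Fuel reacted = 0.866 × 144 → ξ = 124.7 kmol/h.
Outlet (n = n₀ + ν ξ):
  C₂H₄: 144 − 1(124.7) = 19.3
  O₂: 662.7 − 3(124.7) = 288.6
  N₂: 2493 (inert)
  CO₂: 0 + 2(124.7) = 249.4
  H₂O: 0 + 2(124.7) = 249.4

2490 kmol/h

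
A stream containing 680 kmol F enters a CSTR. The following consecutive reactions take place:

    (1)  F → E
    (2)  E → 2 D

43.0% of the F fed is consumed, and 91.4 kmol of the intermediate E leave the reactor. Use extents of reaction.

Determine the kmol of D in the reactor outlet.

Conversion of F: F consumed = 1ξ₁ = 0.43 × 680 → ξ₁ = 292.4 kmol.
E balance: n_E = 0 + 1ξ₁ − 1ξ₂ = 91.4 → ξ₂ = (1·292.4 − 91.4)/1 = 201 kmol.
Outlet amounts (n = n₀ + Σ ν·ξ):
  F: 680 − 1(292.4) = 387.6
  E: 0 + 1(292.4) − 1(201) = 91.4
  D: 0 + 2(201) = 402

402 kmol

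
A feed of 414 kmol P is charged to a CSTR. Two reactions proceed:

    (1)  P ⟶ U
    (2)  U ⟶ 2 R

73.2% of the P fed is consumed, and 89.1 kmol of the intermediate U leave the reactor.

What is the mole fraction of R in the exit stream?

Conversion of P: P consumed = 1ξ₁ = 0.732 × 414 → ξ₁ = 303 kmol.
U balance: n_U = 0 + 1ξ₁ − 1ξ₂ = 89.1 → ξ₂ = (1·303 − 89.1)/1 = 213.9 kmol.
Outlet amounts (n = n₀ + Σ ν·ξ):
  P: 414 − 1(303) = 111
  U: 0 + 1(303) − 1(213.9) = 89.1
  R: 0 + 2(213.9) = 427.9
Total out = 627.9 kmol; y_R = 427.9 / 627.9 = 0.6814.

0.681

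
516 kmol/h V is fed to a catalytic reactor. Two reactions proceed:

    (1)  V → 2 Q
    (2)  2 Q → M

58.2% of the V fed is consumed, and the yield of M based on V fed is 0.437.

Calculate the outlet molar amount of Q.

Conversion of V: V consumed = 1ξ₁ = 0.582 × 516 → ξ₁ = 300.3 kmol/h.
Yield of M: 1ξ₂ / 516 = 0.437 → ξ₂ = 225.5 kmol/h.
Outlet amounts (n = n₀ + Σ ν·ξ):
  V: 516 − 1(300.3) = 215.7
  Q: 0 + 2(300.3) − 2(225.5) = 149.6
  M: 0 + 1(225.5) = 225.5

150 kmol/h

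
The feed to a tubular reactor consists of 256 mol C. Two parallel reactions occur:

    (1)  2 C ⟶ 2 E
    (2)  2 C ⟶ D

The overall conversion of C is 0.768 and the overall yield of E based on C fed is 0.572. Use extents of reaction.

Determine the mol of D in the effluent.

Yield of E: 2ξ₁ / 256 = 0.572 → ξ₁ = 73.22 mol.
Conversion of C: 2ξ₁ + 2ξ₂ = 0.768 × 256 = 196.6 → ξ₂ = 25.09 mol.
Outlet amounts (n = n₀ + Σ ν·ξ):
  C: 256 − 2(73.22) − 2(25.09) = 59.39
  E: 0 + 2(73.22) = 146.4
  D: 0 + 1(25.09) = 25.09

25.1 mol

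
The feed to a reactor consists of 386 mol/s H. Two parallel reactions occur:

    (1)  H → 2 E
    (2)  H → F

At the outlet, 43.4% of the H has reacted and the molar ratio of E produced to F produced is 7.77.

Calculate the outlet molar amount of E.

Conversion of H: H consumed = 0.434 × 386 = 167.5 mol/s = 1ξ₁ + 1ξ₂.
Selectivity: 2ξ₁ / (1ξ₂) = 7.77 → ξ₁ = 3.885 ξ₂.
Substitute: (1·3.885 + 1) ξ₂ = 167.5 → ξ₂ = 34.29 mol/s, ξ₁ = 133.2 mol/s.
Outlet amounts (n = n₀ + Σ ν·ξ):
  H: 386 − 1(133.2) − 1(34.29) = 218.5
  E: 0 + 2(133.2) = 266.5
  F: 0 + 1(34.29) = 34.29

266 mol/s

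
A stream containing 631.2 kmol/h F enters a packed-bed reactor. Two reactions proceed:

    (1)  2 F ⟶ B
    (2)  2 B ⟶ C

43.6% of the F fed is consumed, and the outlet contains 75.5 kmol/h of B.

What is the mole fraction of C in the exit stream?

0.0671

Conversion of F: F consumed = 2ξ₁ = 0.436 × 631.2 → ξ₁ = 137.6 kmol/h.
B balance: n_B = 0 + 1ξ₁ − 2ξ₂ = 75.5 → ξ₂ = (1·137.6 − 75.5)/2 = 31.05 kmol/h.
Outlet amounts (n = n₀ + Σ ν·ξ):
  F: 631.2 − 2(137.6) = 356
  B: 0 + 1(137.6) − 2(31.05) = 75.5
  C: 0 + 1(31.05) = 31.05
Total out = 462.5 kmol/h; y_C = 31.05 / 462.5 = 0.06713.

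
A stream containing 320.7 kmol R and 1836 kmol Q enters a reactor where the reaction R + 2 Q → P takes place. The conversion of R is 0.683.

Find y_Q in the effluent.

0.813

R reacted = 0.683 × 320.7 = 219 kmol; ν_R = −1, so ξ = 219/1 = 219 kmol.
Outlet amounts (n = n₀ + ν ξ):
  R: 320.7 − 1(219) = 101.7
  Q: 1836 − 2(219) = 1398
  P: 0 + 1(219) = 219
Total out = 1719 kmol; y_Q = 1398 / 1719 = 0.8134.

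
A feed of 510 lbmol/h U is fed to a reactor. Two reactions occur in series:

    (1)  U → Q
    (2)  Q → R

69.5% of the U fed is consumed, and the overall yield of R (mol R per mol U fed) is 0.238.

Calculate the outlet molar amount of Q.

Conversion of U: U consumed = 1ξ₁ = 0.695 × 510 → ξ₁ = 354.4 lbmol/h.
Yield of R: 1ξ₂ / 510 = 0.238 → ξ₂ = 121.4 lbmol/h.
Outlet amounts (n = n₀ + Σ ν·ξ):
  U: 510 − 1(354.4) = 155.6
  Q: 0 + 1(354.4) − 1(121.4) = 233.1
  R: 0 + 1(121.4) = 121.4

233 lbmol/h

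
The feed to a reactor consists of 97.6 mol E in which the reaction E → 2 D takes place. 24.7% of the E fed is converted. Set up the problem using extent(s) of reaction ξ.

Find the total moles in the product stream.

122 mol

E reacted = 0.247 × 97.6 = 24.11 mol; ν_E = −1, so ξ = 24.11/1 = 24.11 mol.
Outlet amounts (n = n₀ + ν ξ):
  E: 97.6 − 1(24.11) = 73.49
  D: 0 + 2(24.11) = 48.21
Total out = 73.49 + 48.21 = 121.7 mol.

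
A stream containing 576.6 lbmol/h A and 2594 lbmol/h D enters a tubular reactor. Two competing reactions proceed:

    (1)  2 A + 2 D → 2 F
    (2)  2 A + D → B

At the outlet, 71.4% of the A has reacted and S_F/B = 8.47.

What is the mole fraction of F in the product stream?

0.121

Conversion of A: A consumed = 0.714 × 576.6 = 411.7 lbmol/h = 2ξ₁ + 2ξ₂.
Selectivity: 2ξ₁ / (1ξ₂) = 8.47 → ξ₁ = 4.235 ξ₂.
Substitute: (2·4.235 + 2) ξ₂ = 411.7 → ξ₂ = 39.32 lbmol/h, ξ₁ = 166.5 lbmol/h.
Outlet amounts (n = n₀ + Σ ν·ξ):
  A: 576.6 − 2(166.5) − 2(39.32) = 164.9
  D: 2594 − 2(166.5) − 1(39.32) = 2222
  F: 0 + 2(166.5) = 333.1
  B: 0 + 1(39.32) = 39.32
Total out = 2759 lbmol/h; y_F = 333.1 / 2759 = 0.1207.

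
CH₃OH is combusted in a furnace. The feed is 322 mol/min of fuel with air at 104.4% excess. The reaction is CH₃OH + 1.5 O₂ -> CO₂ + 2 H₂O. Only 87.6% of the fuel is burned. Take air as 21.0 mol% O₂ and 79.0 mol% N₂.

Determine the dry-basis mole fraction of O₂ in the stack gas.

Stoichiometric O₂ = 1.5 × 322 = 483 mol/min; O₂ fed = 483 × 2.044 = 987.3 mol/min.
N₂ fed = 987.3 × 79/21 = 3714 mol/min.
Fuel reacted = 0.876 × 322 → ξ = 282.1 mol/min.
Outlet (n = n₀ + ν ξ):
  CH₃OH: 322 − 1(282.1) = 39.93
  O₂: 987.3 − 1.5(282.1) = 564.1
  N₂: 3714 (inert)
  CO₂: 0 + 1(282.1) = 282.1
  H₂O: 0 + 2(282.1) = 564.1
Dry total = 4600 mol/min; y_O₂ (dry) = 564.1 / 4600 = 0.1226.

0.123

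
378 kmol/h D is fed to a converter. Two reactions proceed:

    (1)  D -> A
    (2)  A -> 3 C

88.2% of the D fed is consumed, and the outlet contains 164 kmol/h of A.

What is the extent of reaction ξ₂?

ξ₂ = 169 kmol/h

Conversion of D: D consumed = 1ξ₁ = 0.882 × 378 → ξ₁ = 333.4 kmol/h.
A balance: n_A = 0 + 1ξ₁ − 1ξ₂ = 164 → ξ₂ = (1·333.4 − 164)/1 = 169.4 kmol/h.
Outlet amounts (n = n₀ + Σ ν·ξ):
  D: 378 − 1(333.4) = 44.6
  A: 0 + 1(333.4) − 1(169.4) = 164
  C: 0 + 3(169.4) = 508.2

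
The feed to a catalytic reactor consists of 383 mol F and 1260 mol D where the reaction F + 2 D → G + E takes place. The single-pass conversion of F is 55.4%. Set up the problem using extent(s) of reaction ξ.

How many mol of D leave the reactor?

836 mol

F reacted = 0.554 × 383 = 212.2 mol; ν_F = −1, so ξ = 212.2/1 = 212.2 mol.
Outlet amounts (n = n₀ + ν ξ):
  F: 383 − 1(212.2) = 170.8
  D: 1260 − 2(212.2) = 835.6
  G: 0 + 1(212.2) = 212.2
  E: 0 + 1(212.2) = 212.2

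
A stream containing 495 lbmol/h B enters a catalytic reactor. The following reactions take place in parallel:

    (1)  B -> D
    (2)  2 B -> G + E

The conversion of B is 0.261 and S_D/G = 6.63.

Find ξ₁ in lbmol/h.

ξ₁ = 99.3 lbmol/h

Conversion of B: B consumed = 0.261 × 495 = 129.2 lbmol/h = 1ξ₁ + 2ξ₂.
Selectivity: 1ξ₁ / (1ξ₂) = 6.63 → ξ₁ = 6.63 ξ₂.
Substitute: (1·6.63 + 2) ξ₂ = 129.2 → ξ₂ = 14.97 lbmol/h, ξ₁ = 99.25 lbmol/h.
Outlet amounts (n = n₀ + Σ ν·ξ):
  B: 495 − 1(99.25) − 2(14.97) = 365.8
  D: 0 + 1(99.25) = 99.25
  G: 0 + 1(14.97) = 14.97
  E: 0 + 1(14.97) = 14.97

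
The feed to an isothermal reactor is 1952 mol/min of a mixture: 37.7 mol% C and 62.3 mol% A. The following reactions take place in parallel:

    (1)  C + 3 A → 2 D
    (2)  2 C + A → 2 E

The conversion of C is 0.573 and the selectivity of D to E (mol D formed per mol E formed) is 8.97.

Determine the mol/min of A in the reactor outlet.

143 mol/min

Conversion of C: C consumed = 0.573 × 735.9 = 421.7 mol/min = 1ξ₁ + 2ξ₂.
Selectivity: 2ξ₁ / (2ξ₂) = 8.97 → ξ₁ = 8.97 ξ₂.
Substitute: (1·8.97 + 2) ξ₂ = 421.7 → ξ₂ = 38.44 mol/min, ξ₁ = 344.8 mol/min.
Outlet amounts (n = n₀ + Σ ν·ξ):
  C: 735.9 − 1(344.8) − 2(38.44) = 314.2
  A: 1216 − 3(344.8) − 1(38.44) = 143.3
  D: 0 + 2(344.8) = 689.6
  E: 0 + 2(38.44) = 76.88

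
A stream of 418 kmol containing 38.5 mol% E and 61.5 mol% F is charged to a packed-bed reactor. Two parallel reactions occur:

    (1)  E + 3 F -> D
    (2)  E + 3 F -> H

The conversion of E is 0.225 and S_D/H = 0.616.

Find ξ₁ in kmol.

ξ₁ = 13.8 kmol

Conversion of E: E consumed = 0.225 × 160.9 = 36.21 kmol = 1ξ₁ + 1ξ₂.
Selectivity: 1ξ₁ / (1ξ₂) = 0.616 → ξ₁ = 0.616 ξ₂.
Substitute: (1·0.616 + 1) ξ₂ = 36.21 → ξ₂ = 22.41 kmol, ξ₁ = 13.8 kmol.
Outlet amounts (n = n₀ + Σ ν·ξ):
  E: 160.9 − 1(13.8) − 1(22.41) = 124.7
  F: 257.1 − 3(13.8) − 3(22.41) = 148.4
  D: 0 + 1(13.8) = 13.8
  H: 0 + 1(22.41) = 22.41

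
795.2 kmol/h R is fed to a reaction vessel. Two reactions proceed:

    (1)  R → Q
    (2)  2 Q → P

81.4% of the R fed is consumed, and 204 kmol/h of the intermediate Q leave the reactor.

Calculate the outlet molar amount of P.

222 kmol/h

Conversion of R: R consumed = 1ξ₁ = 0.814 × 795.2 → ξ₁ = 647.3 kmol/h.
Q balance: n_Q = 0 + 1ξ₁ − 2ξ₂ = 204 → ξ₂ = (1·647.3 − 204)/2 = 221.6 kmol/h.
Outlet amounts (n = n₀ + Σ ν·ξ):
  R: 795.2 − 1(647.3) = 147.9
  Q: 0 + 1(647.3) − 2(221.6) = 204
  P: 0 + 1(221.6) = 221.6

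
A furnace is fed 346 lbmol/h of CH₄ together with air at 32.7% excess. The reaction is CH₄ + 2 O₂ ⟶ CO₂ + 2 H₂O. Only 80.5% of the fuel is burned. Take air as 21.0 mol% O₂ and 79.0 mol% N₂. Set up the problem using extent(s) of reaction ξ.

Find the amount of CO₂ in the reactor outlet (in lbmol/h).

279 lbmol/h

Stoichiometric O₂ = 2 × 346 = 692 lbmol/h; O₂ fed = 692 × 1.327 = 918.3 lbmol/h.
N₂ fed = 918.3 × 79/21 = 3454 lbmol/h.
Fuel reacted = 0.805 × 346 → ξ = 278.5 lbmol/h.
Outlet (n = n₀ + ν ξ):
  CH₄: 346 − 1(278.5) = 67.47
  O₂: 918.3 − 2(278.5) = 361.2
  N₂: 3454 (inert)
  CO₂: 0 + 1(278.5) = 278.5
  H₂O: 0 + 2(278.5) = 557.1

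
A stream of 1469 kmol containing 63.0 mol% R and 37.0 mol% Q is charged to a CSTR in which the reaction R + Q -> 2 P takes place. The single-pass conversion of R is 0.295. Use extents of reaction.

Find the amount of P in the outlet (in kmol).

546 kmol

R reacted = 0.295 × 925.5 = 273 kmol; ν_R = −1, so ξ = 273/1 = 273 kmol.
Outlet amounts (n = n₀ + ν ξ):
  R: 925.5 − 1(273) = 652.5
  Q: 543.5 − 1(273) = 270.5
  P: 0 + 2(273) = 546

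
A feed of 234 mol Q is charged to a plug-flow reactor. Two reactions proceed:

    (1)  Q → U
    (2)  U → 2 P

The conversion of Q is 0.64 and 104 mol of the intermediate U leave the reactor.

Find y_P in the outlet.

0.327

Conversion of Q: Q consumed = 1ξ₁ = 0.64 × 234 → ξ₁ = 149.8 mol.
U balance: n_U = 0 + 1ξ₁ − 1ξ₂ = 104 → ξ₂ = (1·149.8 − 104)/1 = 45.76 mol.
Outlet amounts (n = n₀ + Σ ν·ξ):
  Q: 234 − 1(149.8) = 84.24
  U: 0 + 1(149.8) − 1(45.76) = 104
  P: 0 + 2(45.76) = 91.52
Total out = 279.8 mol; y_P = 91.52 / 279.8 = 0.3271.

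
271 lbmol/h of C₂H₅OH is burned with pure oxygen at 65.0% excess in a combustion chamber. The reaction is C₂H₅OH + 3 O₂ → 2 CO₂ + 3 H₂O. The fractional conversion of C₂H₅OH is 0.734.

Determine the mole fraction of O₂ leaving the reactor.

Stoichiometric O₂ = 3 × 271 = 813 lbmol/h; O₂ fed = 813 × 1.650 = 1341 lbmol/h.
Fuel reacted = 0.734 × 271 → ξ = 198.9 lbmol/h.
Outlet (n = n₀ + ν ξ):
  C₂H₅OH: 271 − 1(198.9) = 72.09
  O₂: 1341 − 3(198.9) = 744.7
  CO₂: 0 + 2(198.9) = 397.8
  H₂O: 0 + 3(198.9) = 596.7
Total out = 1811 lbmol/h; y_O₂ = 744.7 / 1811 = 0.4111.

0.411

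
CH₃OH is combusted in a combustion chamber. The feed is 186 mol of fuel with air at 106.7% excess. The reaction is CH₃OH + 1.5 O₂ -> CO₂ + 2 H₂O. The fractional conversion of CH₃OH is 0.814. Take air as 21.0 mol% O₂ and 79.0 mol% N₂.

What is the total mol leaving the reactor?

Stoichiometric O₂ = 1.5 × 186 = 279 mol; O₂ fed = 279 × 2.067 = 576.7 mol.
N₂ fed = 576.7 × 79/21 = 2169 mol.
Fuel reacted = 0.814 × 186 → ξ = 151.4 mol.
Outlet (n = n₀ + ν ξ):
  CH₃OH: 186 − 1(151.4) = 34.6
  O₂: 576.7 − 1.5(151.4) = 349.6
  N₂: 2169 (inert)
  CO₂: 0 + 1(151.4) = 151.4
  H₂O: 0 + 2(151.4) = 302.8
Total out = 34.6 + 349.6 + 2169 + 151.4 + 302.8 = 3008 mol.

3010 mol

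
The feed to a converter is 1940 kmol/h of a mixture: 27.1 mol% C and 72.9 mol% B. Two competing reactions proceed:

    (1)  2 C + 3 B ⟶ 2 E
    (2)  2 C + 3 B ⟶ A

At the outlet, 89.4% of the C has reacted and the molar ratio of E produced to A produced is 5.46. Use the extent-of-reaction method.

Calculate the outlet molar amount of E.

Conversion of C: C consumed = 0.894 × 525.7 = 470 kmol/h = 2ξ₁ + 2ξ₂.
Selectivity: 2ξ₁ / (1ξ₂) = 5.46 → ξ₁ = 2.73 ξ₂.
Substitute: (2·2.73 + 2) ξ₂ = 470 → ξ₂ = 63 kmol/h, ξ₁ = 172 kmol/h.
Outlet amounts (n = n₀ + Σ ν·ξ):
  C: 525.7 − 2(172) − 2(63) = 55.73
  B: 1414 − 3(172) − 3(63) = 709.2
  E: 0 + 2(172) = 344
  A: 0 + 1(63) = 63

344 kmol/h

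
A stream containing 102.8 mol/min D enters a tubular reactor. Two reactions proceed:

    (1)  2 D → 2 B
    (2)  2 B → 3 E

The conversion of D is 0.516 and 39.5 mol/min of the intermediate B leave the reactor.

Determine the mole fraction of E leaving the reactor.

Conversion of D: D consumed = 2ξ₁ = 0.516 × 102.8 → ξ₁ = 26.52 mol/min.
B balance: n_B = 0 + 2ξ₁ − 2ξ₂ = 39.5 → ξ₂ = (2·26.52 − 39.5)/2 = 6.772 mol/min.
Outlet amounts (n = n₀ + Σ ν·ξ):
  D: 102.8 − 2(26.52) = 49.76
  B: 0 + 2(26.52) − 2(6.772) = 39.5
  E: 0 + 3(6.772) = 20.32
Total out = 109.6 mol/min; y_E = 20.32 / 109.6 = 0.1854.

0.185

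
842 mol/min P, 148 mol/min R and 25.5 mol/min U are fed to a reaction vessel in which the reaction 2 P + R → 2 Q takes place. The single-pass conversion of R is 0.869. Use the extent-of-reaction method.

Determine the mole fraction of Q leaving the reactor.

0.29

R reacted = 0.869 × 148 = 128.6 mol/min; ν_R = −1, so ξ = 128.6/1 = 128.6 mol/min.
Outlet amounts (n = n₀ + ν ξ):
  P: 842 − 2(128.6) = 584.8
  R: 148 − 1(128.6) = 19.39
  Q: 0 + 2(128.6) = 257.2
  U: 25.5 (inert)
Total out = 886.9 mol/min; y_Q = 257.2 / 886.9 = 0.29.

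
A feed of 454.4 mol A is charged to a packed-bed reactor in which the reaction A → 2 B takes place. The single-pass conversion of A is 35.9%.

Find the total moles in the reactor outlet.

A reacted = 0.359 × 454.4 = 163.1 mol; ν_A = −1, so ξ = 163.1/1 = 163.1 mol.
Outlet amounts (n = n₀ + ν ξ):
  A: 454.4 − 1(163.1) = 291.3
  B: 0 + 2(163.1) = 326.3
Total out = 291.3 + 326.3 = 617.5 mol.

618 mol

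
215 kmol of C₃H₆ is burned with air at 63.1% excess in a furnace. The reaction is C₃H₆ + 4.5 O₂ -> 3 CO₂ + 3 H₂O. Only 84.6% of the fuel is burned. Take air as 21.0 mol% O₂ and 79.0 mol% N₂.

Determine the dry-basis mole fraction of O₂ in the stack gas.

Stoichiometric O₂ = 4.5 × 215 = 967.5 kmol; O₂ fed = 967.5 × 1.631 = 1578 kmol.
N₂ fed = 1578 × 79/21 = 5936 kmol.
Fuel reacted = 0.846 × 215 → ξ = 181.9 kmol.
Outlet (n = n₀ + ν ξ):
  C₃H₆: 215 − 1(181.9) = 33.11
  O₂: 1578 − 4.5(181.9) = 759.5
  N₂: 5936 (inert)
  CO₂: 0 + 3(181.9) = 545.7
  H₂O: 0 + 3(181.9) = 545.7
Dry total = 7275 kmol; y_O₂ (dry) = 759.5 / 7275 = 0.1044.

0.104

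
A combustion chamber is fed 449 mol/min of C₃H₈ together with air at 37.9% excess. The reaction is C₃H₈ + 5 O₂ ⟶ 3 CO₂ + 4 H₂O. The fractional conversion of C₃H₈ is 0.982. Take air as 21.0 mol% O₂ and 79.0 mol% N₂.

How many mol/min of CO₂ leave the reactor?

Stoichiometric O₂ = 5 × 449 = 2245 mol/min; O₂ fed = 2245 × 1.379 = 3096 mol/min.
N₂ fed = 3096 × 79/21 = 11650 mol/min.
Fuel reacted = 0.982 × 449 → ξ = 440.9 mol/min.
Outlet (n = n₀ + ν ξ):
  C₃H₈: 449 − 1(440.9) = 8.082
  O₂: 3096 − 5(440.9) = 891.3
  N₂: 11650 (inert)
  CO₂: 0 + 3(440.9) = 1323
  H₂O: 0 + 4(440.9) = 1764

1320 mol/min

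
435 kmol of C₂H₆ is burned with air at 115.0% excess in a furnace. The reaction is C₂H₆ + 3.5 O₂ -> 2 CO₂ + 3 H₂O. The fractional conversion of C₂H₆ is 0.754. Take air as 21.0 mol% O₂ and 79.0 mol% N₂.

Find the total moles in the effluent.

16200 kmol

Stoichiometric O₂ = 3.5 × 435 = 1522 kmol; O₂ fed = 1522 × 2.150 = 3273 kmol.
N₂ fed = 3273 × 79/21 = 12310 kmol.
Fuel reacted = 0.754 × 435 → ξ = 328 kmol.
Outlet (n = n₀ + ν ξ):
  C₂H₆: 435 − 1(328) = 107
  O₂: 3273 − 3.5(328) = 2125
  N₂: 12310 (inert)
  CO₂: 0 + 2(328) = 656
  H₂O: 0 + 3(328) = 984
Total out = 107 + 2125 + 12310 + 656 + 984 = 16190 kmol.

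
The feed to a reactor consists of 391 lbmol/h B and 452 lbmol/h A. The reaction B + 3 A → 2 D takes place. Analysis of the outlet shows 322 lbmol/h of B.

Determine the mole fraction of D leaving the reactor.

0.196

For B: n = n₀ − 1ξ → 322 = 391 − 1ξ, giving ξ = 69 lbmol/h.
Outlet amounts (n = n₀ + ν ξ):
  B: 391 − 1(69) = 322
  A: 452 − 3(69) = 245
  D: 0 + 2(69) = 138
Total out = 705 lbmol/h; y_D = 138 / 705 = 0.1957.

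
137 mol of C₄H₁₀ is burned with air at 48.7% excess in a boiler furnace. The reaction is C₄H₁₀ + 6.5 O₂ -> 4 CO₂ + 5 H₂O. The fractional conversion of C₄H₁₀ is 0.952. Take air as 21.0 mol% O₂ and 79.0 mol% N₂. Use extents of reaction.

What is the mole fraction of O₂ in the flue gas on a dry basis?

0.0796

Stoichiometric O₂ = 6.5 × 137 = 890.5 mol; O₂ fed = 890.5 × 1.487 = 1324 mol.
N₂ fed = 1324 × 79/21 = 4981 mol.
Fuel reacted = 0.952 × 137 → ξ = 130.4 mol.
Outlet (n = n₀ + ν ξ):
  C₄H₁₀: 137 − 1(130.4) = 6.576
  O₂: 1324 − 6.5(130.4) = 476.4
  N₂: 4981 (inert)
  CO₂: 0 + 4(130.4) = 521.7
  H₂O: 0 + 5(130.4) = 652.1
Dry total = 5986 mol; y_O₂ (dry) = 476.4 / 5986 = 0.07959.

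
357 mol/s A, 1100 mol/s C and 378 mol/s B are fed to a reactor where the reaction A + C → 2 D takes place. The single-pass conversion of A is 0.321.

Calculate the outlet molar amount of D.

229 mol/s

A reacted = 0.321 × 357 = 114.6 mol/s; ν_A = −1, so ξ = 114.6/1 = 114.6 mol/s.
Outlet amounts (n = n₀ + ν ξ):
  A: 357 − 1(114.6) = 242.4
  C: 1100 − 1(114.6) = 985.4
  D: 0 + 2(114.6) = 229.2
  B: 378 (inert)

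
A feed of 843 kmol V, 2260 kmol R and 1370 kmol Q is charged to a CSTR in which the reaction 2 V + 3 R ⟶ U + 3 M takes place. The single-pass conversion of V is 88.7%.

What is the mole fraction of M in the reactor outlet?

0.274

V reacted = 0.887 × 843 = 747.7 kmol; ν_V = −2, so ξ = 747.7/2 = 373.9 kmol.
Outlet amounts (n = n₀ + ν ξ):
  V: 843 − 2(373.9) = 95.26
  R: 2260 − 3(373.9) = 1138
  U: 0 + 1(373.9) = 373.9
  M: 0 + 3(373.9) = 1122
  Q: 1370 (inert)
Total out = 4099 kmol; y_M = 1122 / 4099 = 0.2736.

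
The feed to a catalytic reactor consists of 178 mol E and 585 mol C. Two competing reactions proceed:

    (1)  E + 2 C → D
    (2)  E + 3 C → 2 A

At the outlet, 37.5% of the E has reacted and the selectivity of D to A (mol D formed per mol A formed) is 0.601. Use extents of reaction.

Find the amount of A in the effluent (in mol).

60.6 mol

Conversion of E: E consumed = 0.375 × 178 = 66.75 mol = 1ξ₁ + 1ξ₂.
Selectivity: 1ξ₁ / (2ξ₂) = 0.601 → ξ₁ = 1.202 ξ₂.
Substitute: (1·1.202 + 1) ξ₂ = 66.75 → ξ₂ = 30.31 mol, ξ₁ = 36.44 mol.
Outlet amounts (n = n₀ + Σ ν·ξ):
  E: 178 − 1(36.44) − 1(30.31) = 111.2
  C: 585 − 2(36.44) − 3(30.31) = 421.2
  D: 0 + 1(36.44) = 36.44
  A: 0 + 2(30.31) = 60.63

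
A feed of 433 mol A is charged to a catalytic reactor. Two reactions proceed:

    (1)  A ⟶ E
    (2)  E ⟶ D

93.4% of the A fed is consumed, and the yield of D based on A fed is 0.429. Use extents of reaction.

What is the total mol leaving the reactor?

Conversion of A: A consumed = 1ξ₁ = 0.934 × 433 → ξ₁ = 404.4 mol.
Yield of D: 1ξ₂ / 433 = 0.429 → ξ₂ = 185.8 mol.
Outlet amounts (n = n₀ + Σ ν·ξ):
  A: 433 − 1(404.4) = 28.58
  E: 0 + 1(404.4) − 1(185.8) = 218.7
  D: 0 + 1(185.8) = 185.8
Total out = 28.58 + 218.7 + 185.8 = 433 mol.

433 mol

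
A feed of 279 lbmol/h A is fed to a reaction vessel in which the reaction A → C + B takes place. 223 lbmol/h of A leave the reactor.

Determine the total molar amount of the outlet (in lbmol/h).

For A: n = n₀ − 1ξ → 223 = 279 − 1ξ, giving ξ = 56 lbmol/h.
Outlet amounts (n = n₀ + ν ξ):
  A: 279 − 1(56) = 223
  C: 0 + 1(56) = 56
  B: 0 + 1(56) = 56
Total out = 223 + 56 + 56 = 335 lbmol/h.

335 lbmol/h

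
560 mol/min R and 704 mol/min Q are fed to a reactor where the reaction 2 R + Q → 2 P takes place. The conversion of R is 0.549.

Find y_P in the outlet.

R reacted = 0.549 × 560 = 307.4 mol/min; ν_R = −2, so ξ = 307.4/2 = 153.7 mol/min.
Outlet amounts (n = n₀ + ν ξ):
  R: 560 − 2(153.7) = 252.6
  Q: 704 − 1(153.7) = 550.3
  P: 0 + 2(153.7) = 307.4
Total out = 1110 mol/min; y_P = 307.4 / 1110 = 0.2769.

0.277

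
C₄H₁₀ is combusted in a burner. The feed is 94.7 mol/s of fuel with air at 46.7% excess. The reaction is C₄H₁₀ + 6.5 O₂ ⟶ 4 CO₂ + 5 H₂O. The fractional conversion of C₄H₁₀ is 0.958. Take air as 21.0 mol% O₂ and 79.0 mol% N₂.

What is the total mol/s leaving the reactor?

4530 mol/s

Stoichiometric O₂ = 6.5 × 94.7 = 615.6 mol/s; O₂ fed = 615.6 × 1.467 = 903 mol/s.
N₂ fed = 903 × 79/21 = 3397 mol/s.
Fuel reacted = 0.958 × 94.7 → ξ = 90.72 mol/s.
Outlet (n = n₀ + ν ξ):
  C₄H₁₀: 94.7 − 1(90.72) = 3.977
  O₂: 903 − 6.5(90.72) = 313.3
  N₂: 3397 (inert)
  CO₂: 0 + 4(90.72) = 362.9
  H₂O: 0 + 5(90.72) = 453.6
Total out = 3.977 + 313.3 + 3397 + 362.9 + 453.6 = 4531 mol/s.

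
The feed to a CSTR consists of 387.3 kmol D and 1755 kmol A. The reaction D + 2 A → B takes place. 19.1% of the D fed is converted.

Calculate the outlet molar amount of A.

D reacted = 0.191 × 387.3 = 73.97 kmol; ν_D = −1, so ξ = 73.97/1 = 73.97 kmol.
Outlet amounts (n = n₀ + ν ξ):
  D: 387.3 − 1(73.97) = 313.3
  A: 1755 − 2(73.97) = 1607
  B: 0 + 1(73.97) = 73.97

1610 kmol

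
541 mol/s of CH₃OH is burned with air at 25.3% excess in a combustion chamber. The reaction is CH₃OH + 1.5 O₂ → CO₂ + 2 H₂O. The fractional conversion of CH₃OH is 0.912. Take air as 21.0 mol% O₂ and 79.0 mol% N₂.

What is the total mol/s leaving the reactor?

Stoichiometric O₂ = 1.5 × 541 = 811.5 mol/s; O₂ fed = 811.5 × 1.253 = 1017 mol/s.
N₂ fed = 1017 × 79/21 = 3825 mol/s.
Fuel reacted = 0.912 × 541 → ξ = 493.4 mol/s.
Outlet (n = n₀ + ν ξ):
  CH₃OH: 541 − 1(493.4) = 47.61
  O₂: 1017 − 1.5(493.4) = 276.7
  N₂: 3825 (inert)
  CO₂: 0 + 1(493.4) = 493.4
  H₂O: 0 + 2(493.4) = 986.8
Total out = 47.61 + 276.7 + 3825 + 493.4 + 986.8 = 5630 mol/s.

5630 mol/s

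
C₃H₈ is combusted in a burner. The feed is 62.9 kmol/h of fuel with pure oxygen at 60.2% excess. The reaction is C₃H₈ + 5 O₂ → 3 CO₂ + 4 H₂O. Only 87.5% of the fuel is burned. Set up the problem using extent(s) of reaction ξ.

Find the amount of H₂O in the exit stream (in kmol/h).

Stoichiometric O₂ = 5 × 62.9 = 314.5 kmol/h; O₂ fed = 314.5 × 1.602 = 503.8 kmol/h.
Fuel reacted = 0.875 × 62.9 → ξ = 55.04 kmol/h.
Outlet (n = n₀ + ν ξ):
  C₃H₈: 62.9 − 1(55.04) = 7.862
  O₂: 503.8 − 5(55.04) = 228.6
  CO₂: 0 + 3(55.04) = 165.1
  H₂O: 0 + 4(55.04) = 220.2

220 kmol/h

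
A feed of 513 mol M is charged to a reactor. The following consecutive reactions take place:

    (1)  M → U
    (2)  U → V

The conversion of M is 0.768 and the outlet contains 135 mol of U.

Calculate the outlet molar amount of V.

259 mol

Conversion of M: M consumed = 1ξ₁ = 0.768 × 513 → ξ₁ = 394 mol.
U balance: n_U = 0 + 1ξ₁ − 1ξ₂ = 135 → ξ₂ = (1·394 − 135)/1 = 259 mol.
Outlet amounts (n = n₀ + Σ ν·ξ):
  M: 513 − 1(394) = 119
  U: 0 + 1(394) − 1(259) = 135
  V: 0 + 1(259) = 259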